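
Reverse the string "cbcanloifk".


Input: cbcanloifk
Reading characters right to left:
  Position 9: 'k'
  Position 8: 'f'
  Position 7: 'i'
  Position 6: 'o'
  Position 5: 'l'
  Position 4: 'n'
  Position 3: 'a'
  Position 2: 'c'
  Position 1: 'b'
  Position 0: 'c'
Reversed: kfiolnacbc

kfiolnacbc


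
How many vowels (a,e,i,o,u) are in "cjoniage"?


Input: cjoniage
Checking each character:
  'c' at position 0: consonant
  'j' at position 1: consonant
  'o' at position 2: vowel (running total: 1)
  'n' at position 3: consonant
  'i' at position 4: vowel (running total: 2)
  'a' at position 5: vowel (running total: 3)
  'g' at position 6: consonant
  'e' at position 7: vowel (running total: 4)
Total vowels: 4

4


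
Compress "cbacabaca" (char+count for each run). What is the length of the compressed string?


Input: cbacabaca
Runs:
  'c' x 1 => "c1"
  'b' x 1 => "b1"
  'a' x 1 => "a1"
  'c' x 1 => "c1"
  'a' x 1 => "a1"
  'b' x 1 => "b1"
  'a' x 1 => "a1"
  'c' x 1 => "c1"
  'a' x 1 => "a1"
Compressed: "c1b1a1c1a1b1a1c1a1"
Compressed length: 18

18


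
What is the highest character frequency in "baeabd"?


Input: baeabd
Character counts:
  'a': 2
  'b': 2
  'd': 1
  'e': 1
Maximum frequency: 2

2


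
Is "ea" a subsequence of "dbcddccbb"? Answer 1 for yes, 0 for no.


Check if "ea" is a subsequence of "dbcddccbb"
Greedy scan:
  Position 0 ('d'): no match needed
  Position 1 ('b'): no match needed
  Position 2 ('c'): no match needed
  Position 3 ('d'): no match needed
  Position 4 ('d'): no match needed
  Position 5 ('c'): no match needed
  Position 6 ('c'): no match needed
  Position 7 ('b'): no match needed
  Position 8 ('b'): no match needed
Only matched 0/2 characters => not a subsequence

0


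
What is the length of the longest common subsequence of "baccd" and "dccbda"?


LCS of "baccd" and "dccbda"
DP table:
           d    c    c    b    d    a
      0    0    0    0    0    0    0
  b   0    0    0    0    1    1    1
  a   0    0    0    0    1    1    2
  c   0    0    1    1    1    1    2
  c   0    0    1    2    2    2    2
  d   0    1    1    2    2    3    3
LCS length = dp[5][6] = 3

3


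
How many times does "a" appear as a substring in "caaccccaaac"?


Searching for "a" in "caaccccaaac"
Scanning each position:
  Position 0: "c" => no
  Position 1: "a" => MATCH
  Position 2: "a" => MATCH
  Position 3: "c" => no
  Position 4: "c" => no
  Position 5: "c" => no
  Position 6: "c" => no
  Position 7: "a" => MATCH
  Position 8: "a" => MATCH
  Position 9: "a" => MATCH
  Position 10: "c" => no
Total occurrences: 5

5


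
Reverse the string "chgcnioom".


Input: chgcnioom
Reading characters right to left:
  Position 8: 'm'
  Position 7: 'o'
  Position 6: 'o'
  Position 5: 'i'
  Position 4: 'n'
  Position 3: 'c'
  Position 2: 'g'
  Position 1: 'h'
  Position 0: 'c'
Reversed: mooincghc

mooincghc


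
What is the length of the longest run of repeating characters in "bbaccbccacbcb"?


Input: "bbaccbccacbcb"
Scanning for longest run:
  Position 1 ('b'): continues run of 'b', length=2
  Position 2 ('a'): new char, reset run to 1
  Position 3 ('c'): new char, reset run to 1
  Position 4 ('c'): continues run of 'c', length=2
  Position 5 ('b'): new char, reset run to 1
  Position 6 ('c'): new char, reset run to 1
  Position 7 ('c'): continues run of 'c', length=2
  Position 8 ('a'): new char, reset run to 1
  Position 9 ('c'): new char, reset run to 1
  Position 10 ('b'): new char, reset run to 1
  Position 11 ('c'): new char, reset run to 1
  Position 12 ('b'): new char, reset run to 1
Longest run: 'b' with length 2

2


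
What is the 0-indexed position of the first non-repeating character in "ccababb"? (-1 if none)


Input: ccababb
Character frequencies:
  'a': 2
  'b': 3
  'c': 2
Scanning left to right for freq == 1:
  Position 0 ('c'): freq=2, skip
  Position 1 ('c'): freq=2, skip
  Position 2 ('a'): freq=2, skip
  Position 3 ('b'): freq=3, skip
  Position 4 ('a'): freq=2, skip
  Position 5 ('b'): freq=3, skip
  Position 6 ('b'): freq=3, skip
  No unique character found => answer = -1

-1


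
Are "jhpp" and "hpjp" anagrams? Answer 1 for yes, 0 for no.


Strings: "jhpp", "hpjp"
Sorted first:  hjpp
Sorted second: hjpp
Sorted forms match => anagrams

1


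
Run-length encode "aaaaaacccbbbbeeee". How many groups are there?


Input: aaaaaacccbbbbeeee
Scanning for consecutive runs:
  Group 1: 'a' x 6 (positions 0-5)
  Group 2: 'c' x 3 (positions 6-8)
  Group 3: 'b' x 4 (positions 9-12)
  Group 4: 'e' x 4 (positions 13-16)
Total groups: 4

4


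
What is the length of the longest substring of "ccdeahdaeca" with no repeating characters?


Input: "ccdeahdaeca"
Sliding window (track last position of each char):
  Position 0 ('c'): window [0,0] length 1 -- new best
  Position 1 ('c'): repeat (last at 0), move window start to 1
  Position 1 ('c'): window [1,1] length 1
  Position 2 ('d'): window [1,2] length 2 -- new best
  Position 3 ('e'): window [1,3] length 3 -- new best
  Position 4 ('a'): window [1,4] length 4 -- new best
  Position 5 ('h'): window [1,5] length 5 -- new best
  Position 6 ('d'): repeat (last at 2), move window start to 3
  Position 6 ('d'): window [3,6] length 4
  Position 7 ('a'): repeat (last at 4), move window start to 5
  Position 7 ('a'): window [5,7] length 3
  Position 8 ('e'): window [5,8] length 4
  Position 9 ('c'): window [5,9] length 5
  Position 10 ('a'): repeat (last at 7), move window start to 8
  Position 10 ('a'): window [8,10] length 3
Longest substring with no repeats: "cdeah" with length 5

5


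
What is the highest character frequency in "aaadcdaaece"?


Input: aaadcdaaece
Character counts:
  'a': 5
  'c': 2
  'd': 2
  'e': 2
Maximum frequency: 5

5


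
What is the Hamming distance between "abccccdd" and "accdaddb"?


Comparing "abccccdd" and "accdaddb" position by position:
  Position 0: 'a' vs 'a' => same
  Position 1: 'b' vs 'c' => differ
  Position 2: 'c' vs 'c' => same
  Position 3: 'c' vs 'd' => differ
  Position 4: 'c' vs 'a' => differ
  Position 5: 'c' vs 'd' => differ
  Position 6: 'd' vs 'd' => same
  Position 7: 'd' vs 'b' => differ
Total differences (Hamming distance): 5

5


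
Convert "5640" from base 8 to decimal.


Input: "5640" in base 8
Positional expansion:
  Digit '5' (value 5) x 8^3 = 2560
  Digit '6' (value 6) x 8^2 = 384
  Digit '4' (value 4) x 8^1 = 32
  Digit '0' (value 0) x 8^0 = 0
Sum = 2976

2976


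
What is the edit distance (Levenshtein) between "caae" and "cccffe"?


Computing edit distance: "caae" -> "cccffe"
DP table:
           c    c    c    f    f    e
      0    1    2    3    4    5    6
  c   1    0    1    2    3    4    5
  a   2    1    1    2    3    4    5
  a   3    2    2    2    3    4    5
  e   4    3    3    3    3    4    4
Edit distance = dp[4][6] = 4

4


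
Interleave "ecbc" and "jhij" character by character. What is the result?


Interleaving "ecbc" and "jhij":
  Position 0: 'e' from first, 'j' from second => "ej"
  Position 1: 'c' from first, 'h' from second => "ch"
  Position 2: 'b' from first, 'i' from second => "bi"
  Position 3: 'c' from first, 'j' from second => "cj"
Result: ejchbicj

ejchbicj


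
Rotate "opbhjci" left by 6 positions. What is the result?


Input: "opbhjci", rotate left by 6
First 6 characters: "opbhjc"
Remaining characters: "i"
Concatenate remaining + first: "i" + "opbhjc" = "iopbhjc"

iopbhjc


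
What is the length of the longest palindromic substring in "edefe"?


Input: "edefe"
Checking substrings for palindromes:
  [0:3] "ede" (len 3) => palindrome
  [2:5] "efe" (len 3) => palindrome
Longest palindromic substring: "ede" with length 3

3


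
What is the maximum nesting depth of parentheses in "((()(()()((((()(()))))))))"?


Input: "((()(()()((((()(()))))))))"
Tracking depth:
  Position 0 '(': depth becomes 1
  Position 1 '(': depth becomes 2
  Position 2 '(': depth becomes 3
  Position 3 ')': depth becomes 2
  Position 4 '(': depth becomes 3
  Position 5 '(': depth becomes 4
  Position 6 ')': depth becomes 3
  Position 7 '(': depth becomes 4
  Position 8 ')': depth becomes 3
  Position 9 '(': depth becomes 4
  Position 10 '(': depth becomes 5
  Position 11 '(': depth becomes 6
  Position 12 '(': depth becomes 7
  Position 13 '(': depth becomes 8
  Position 14 ')': depth becomes 7
  Position 15 '(': depth becomes 8
  Position 16 '(': depth becomes 9
  Position 17 ')': depth becomes 8
  Position 18 ')': depth becomes 7
  Position 19 ')': depth becomes 6
  Position 20 ')': depth becomes 5
  Position 21 ')': depth becomes 4
  Position 22 ')': depth becomes 3
  Position 23 ')': depth becomes 2
  Position 24 ')': depth becomes 1
  Position 25 ')': depth becomes 0
Maximum depth reached: 9

9


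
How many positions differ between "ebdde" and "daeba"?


Comparing "ebdde" and "daeba" position by position:
  Position 0: 'e' vs 'd' => DIFFER
  Position 1: 'b' vs 'a' => DIFFER
  Position 2: 'd' vs 'e' => DIFFER
  Position 3: 'd' vs 'b' => DIFFER
  Position 4: 'e' vs 'a' => DIFFER
Positions that differ: 5

5


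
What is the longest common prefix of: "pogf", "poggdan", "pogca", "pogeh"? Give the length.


Words: pogf, poggdan, pogca, pogeh
  Position 0: all 'p' => match
  Position 1: all 'o' => match
  Position 2: all 'g' => match
  Position 3: ('f', 'g', 'c', 'e') => mismatch, stop
LCP = "pog" (length 3)

3


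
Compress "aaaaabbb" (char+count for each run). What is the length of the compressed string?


Input: aaaaabbb
Runs:
  'a' x 5 => "a5"
  'b' x 3 => "b3"
Compressed: "a5b3"
Compressed length: 4

4


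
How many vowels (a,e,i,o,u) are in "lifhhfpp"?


Input: lifhhfpp
Checking each character:
  'l' at position 0: consonant
  'i' at position 1: vowel (running total: 1)
  'f' at position 2: consonant
  'h' at position 3: consonant
  'h' at position 4: consonant
  'f' at position 5: consonant
  'p' at position 6: consonant
  'p' at position 7: consonant
Total vowels: 1

1


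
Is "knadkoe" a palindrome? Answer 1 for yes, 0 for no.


Input: knadkoe
Reversed: eokdank
  Compare pos 0 ('k') with pos 6 ('e'): MISMATCH
  Compare pos 1 ('n') with pos 5 ('o'): MISMATCH
  Compare pos 2 ('a') with pos 4 ('k'): MISMATCH
Result: not a palindrome

0


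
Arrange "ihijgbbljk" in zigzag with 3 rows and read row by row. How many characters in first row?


Zigzag "ihijgbbljk" into 3 rows:
Placing characters:
  'i' => row 0
  'h' => row 1
  'i' => row 2
  'j' => row 1
  'g' => row 0
  'b' => row 1
  'b' => row 2
  'l' => row 1
  'j' => row 0
  'k' => row 1
Rows:
  Row 0: "igj"
  Row 1: "hjblk"
  Row 2: "ib"
First row length: 3

3


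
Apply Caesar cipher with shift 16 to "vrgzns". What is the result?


Caesar cipher: shift "vrgzns" by 16
  'v' (pos 21) + 16 = pos 11 = 'l'
  'r' (pos 17) + 16 = pos 7 = 'h'
  'g' (pos 6) + 16 = pos 22 = 'w'
  'z' (pos 25) + 16 = pos 15 = 'p'
  'n' (pos 13) + 16 = pos 3 = 'd'
  's' (pos 18) + 16 = pos 8 = 'i'
Result: lhwpdi

lhwpdi


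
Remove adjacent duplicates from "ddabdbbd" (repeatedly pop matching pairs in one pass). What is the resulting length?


Input: ddabdbbd
Stack-based adjacent duplicate removal:
  Read 'd': push. Stack: d
  Read 'd': matches stack top 'd' => pop. Stack: (empty)
  Read 'a': push. Stack: a
  Read 'b': push. Stack: ab
  Read 'd': push. Stack: abd
  Read 'b': push. Stack: abdb
  Read 'b': matches stack top 'b' => pop. Stack: abd
  Read 'd': matches stack top 'd' => pop. Stack: ab
Final stack: "ab" (length 2)

2


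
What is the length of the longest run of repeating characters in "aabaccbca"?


Input: "aabaccbca"
Scanning for longest run:
  Position 1 ('a'): continues run of 'a', length=2
  Position 2 ('b'): new char, reset run to 1
  Position 3 ('a'): new char, reset run to 1
  Position 4 ('c'): new char, reset run to 1
  Position 5 ('c'): continues run of 'c', length=2
  Position 6 ('b'): new char, reset run to 1
  Position 7 ('c'): new char, reset run to 1
  Position 8 ('a'): new char, reset run to 1
Longest run: 'a' with length 2

2


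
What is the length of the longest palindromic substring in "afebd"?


Input: "afebd"
Checking substrings for palindromes:
  No multi-char palindromic substrings found
Longest palindromic substring: "a" with length 1

1


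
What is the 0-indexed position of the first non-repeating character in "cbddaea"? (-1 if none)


Input: cbddaea
Character frequencies:
  'a': 2
  'b': 1
  'c': 1
  'd': 2
  'e': 1
Scanning left to right for freq == 1:
  Position 0 ('c'): unique! => answer = 0

0


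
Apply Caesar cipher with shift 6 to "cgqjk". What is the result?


Caesar cipher: shift "cgqjk" by 6
  'c' (pos 2) + 6 = pos 8 = 'i'
  'g' (pos 6) + 6 = pos 12 = 'm'
  'q' (pos 16) + 6 = pos 22 = 'w'
  'j' (pos 9) + 6 = pos 15 = 'p'
  'k' (pos 10) + 6 = pos 16 = 'q'
Result: imwpq

imwpq


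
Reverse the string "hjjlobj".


Input: hjjlobj
Reading characters right to left:
  Position 6: 'j'
  Position 5: 'b'
  Position 4: 'o'
  Position 3: 'l'
  Position 2: 'j'
  Position 1: 'j'
  Position 0: 'h'
Reversed: jboljjh

jboljjh


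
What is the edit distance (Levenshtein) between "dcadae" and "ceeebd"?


Computing edit distance: "dcadae" -> "ceeebd"
DP table:
           c    e    e    e    b    d
      0    1    2    3    4    5    6
  d   1    1    2    3    4    5    5
  c   2    1    2    3    4    5    6
  a   3    2    2    3    4    5    6
  d   4    3    3    3    4    5    5
  a   5    4    4    4    4    5    6
  e   6    5    4    4    4    5    6
Edit distance = dp[6][6] = 6

6


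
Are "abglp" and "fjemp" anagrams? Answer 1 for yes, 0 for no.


Strings: "abglp", "fjemp"
Sorted first:  abglp
Sorted second: efjmp
Differ at position 0: 'a' vs 'e' => not anagrams

0


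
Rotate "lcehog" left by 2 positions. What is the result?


Input: "lcehog", rotate left by 2
First 2 characters: "lc"
Remaining characters: "ehog"
Concatenate remaining + first: "ehog" + "lc" = "ehoglc"

ehoglc


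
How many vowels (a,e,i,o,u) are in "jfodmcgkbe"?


Input: jfodmcgkbe
Checking each character:
  'j' at position 0: consonant
  'f' at position 1: consonant
  'o' at position 2: vowel (running total: 1)
  'd' at position 3: consonant
  'm' at position 4: consonant
  'c' at position 5: consonant
  'g' at position 6: consonant
  'k' at position 7: consonant
  'b' at position 8: consonant
  'e' at position 9: vowel (running total: 2)
Total vowels: 2

2


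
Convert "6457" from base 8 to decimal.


Input: "6457" in base 8
Positional expansion:
  Digit '6' (value 6) x 8^3 = 3072
  Digit '4' (value 4) x 8^2 = 256
  Digit '5' (value 5) x 8^1 = 40
  Digit '7' (value 7) x 8^0 = 7
Sum = 3375

3375


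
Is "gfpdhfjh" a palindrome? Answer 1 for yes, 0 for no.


Input: gfpdhfjh
Reversed: hjfhdpfg
  Compare pos 0 ('g') with pos 7 ('h'): MISMATCH
  Compare pos 1 ('f') with pos 6 ('j'): MISMATCH
  Compare pos 2 ('p') with pos 5 ('f'): MISMATCH
  Compare pos 3 ('d') with pos 4 ('h'): MISMATCH
Result: not a palindrome

0


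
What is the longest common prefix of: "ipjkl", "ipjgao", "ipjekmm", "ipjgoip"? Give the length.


Words: ipjkl, ipjgao, ipjekmm, ipjgoip
  Position 0: all 'i' => match
  Position 1: all 'p' => match
  Position 2: all 'j' => match
  Position 3: ('k', 'g', 'e', 'g') => mismatch, stop
LCP = "ipj" (length 3)

3


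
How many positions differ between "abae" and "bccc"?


Comparing "abae" and "bccc" position by position:
  Position 0: 'a' vs 'b' => DIFFER
  Position 1: 'b' vs 'c' => DIFFER
  Position 2: 'a' vs 'c' => DIFFER
  Position 3: 'e' vs 'c' => DIFFER
Positions that differ: 4

4


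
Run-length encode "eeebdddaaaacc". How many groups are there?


Input: eeebdddaaaacc
Scanning for consecutive runs:
  Group 1: 'e' x 3 (positions 0-2)
  Group 2: 'b' x 1 (positions 3-3)
  Group 3: 'd' x 3 (positions 4-6)
  Group 4: 'a' x 4 (positions 7-10)
  Group 5: 'c' x 2 (positions 11-12)
Total groups: 5

5


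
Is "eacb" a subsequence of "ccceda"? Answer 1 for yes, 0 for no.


Check if "eacb" is a subsequence of "ccceda"
Greedy scan:
  Position 0 ('c'): no match needed
  Position 1 ('c'): no match needed
  Position 2 ('c'): no match needed
  Position 3 ('e'): matches sub[0] = 'e'
  Position 4 ('d'): no match needed
  Position 5 ('a'): matches sub[1] = 'a'
Only matched 2/4 characters => not a subsequence

0


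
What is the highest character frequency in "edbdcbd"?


Input: edbdcbd
Character counts:
  'b': 2
  'c': 1
  'd': 3
  'e': 1
Maximum frequency: 3

3


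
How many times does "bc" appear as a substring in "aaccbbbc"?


Searching for "bc" in "aaccbbbc"
Scanning each position:
  Position 0: "aa" => no
  Position 1: "ac" => no
  Position 2: "cc" => no
  Position 3: "cb" => no
  Position 4: "bb" => no
  Position 5: "bb" => no
  Position 6: "bc" => MATCH
Total occurrences: 1

1


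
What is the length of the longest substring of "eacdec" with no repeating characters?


Input: "eacdec"
Sliding window (track last position of each char):
  Position 0 ('e'): window [0,0] length 1 -- new best
  Position 1 ('a'): window [0,1] length 2 -- new best
  Position 2 ('c'): window [0,2] length 3 -- new best
  Position 3 ('d'): window [0,3] length 4 -- new best
  Position 4 ('e'): repeat (last at 0), move window start to 1
  Position 4 ('e'): window [1,4] length 4
  Position 5 ('c'): repeat (last at 2), move window start to 3
  Position 5 ('c'): window [3,5] length 3
Longest substring with no repeats: "eacd" with length 4

4


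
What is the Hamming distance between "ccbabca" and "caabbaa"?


Comparing "ccbabca" and "caabbaa" position by position:
  Position 0: 'c' vs 'c' => same
  Position 1: 'c' vs 'a' => differ
  Position 2: 'b' vs 'a' => differ
  Position 3: 'a' vs 'b' => differ
  Position 4: 'b' vs 'b' => same
  Position 5: 'c' vs 'a' => differ
  Position 6: 'a' vs 'a' => same
Total differences (Hamming distance): 4

4


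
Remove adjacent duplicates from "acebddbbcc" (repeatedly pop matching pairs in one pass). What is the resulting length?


Input: acebddbbcc
Stack-based adjacent duplicate removal:
  Read 'a': push. Stack: a
  Read 'c': push. Stack: ac
  Read 'e': push. Stack: ace
  Read 'b': push. Stack: aceb
  Read 'd': push. Stack: acebd
  Read 'd': matches stack top 'd' => pop. Stack: aceb
  Read 'b': matches stack top 'b' => pop. Stack: ace
  Read 'b': push. Stack: aceb
  Read 'c': push. Stack: acebc
  Read 'c': matches stack top 'c' => pop. Stack: aceb
Final stack: "aceb" (length 4)

4


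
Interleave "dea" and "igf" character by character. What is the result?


Interleaving "dea" and "igf":
  Position 0: 'd' from first, 'i' from second => "di"
  Position 1: 'e' from first, 'g' from second => "eg"
  Position 2: 'a' from first, 'f' from second => "af"
Result: diegaf

diegaf


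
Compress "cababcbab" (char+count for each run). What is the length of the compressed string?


Input: cababcbab
Runs:
  'c' x 1 => "c1"
  'a' x 1 => "a1"
  'b' x 1 => "b1"
  'a' x 1 => "a1"
  'b' x 1 => "b1"
  'c' x 1 => "c1"
  'b' x 1 => "b1"
  'a' x 1 => "a1"
  'b' x 1 => "b1"
Compressed: "c1a1b1a1b1c1b1a1b1"
Compressed length: 18

18


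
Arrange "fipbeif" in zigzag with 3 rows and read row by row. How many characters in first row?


Zigzag "fipbeif" into 3 rows:
Placing characters:
  'f' => row 0
  'i' => row 1
  'p' => row 2
  'b' => row 1
  'e' => row 0
  'i' => row 1
  'f' => row 2
Rows:
  Row 0: "fe"
  Row 1: "ibi"
  Row 2: "pf"
First row length: 2

2


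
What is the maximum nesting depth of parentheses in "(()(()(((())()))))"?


Input: "(()(()(((())()))))"
Tracking depth:
  Position 0 '(': depth becomes 1
  Position 1 '(': depth becomes 2
  Position 2 ')': depth becomes 1
  Position 3 '(': depth becomes 2
  Position 4 '(': depth becomes 3
  Position 5 ')': depth becomes 2
  Position 6 '(': depth becomes 3
  Position 7 '(': depth becomes 4
  Position 8 '(': depth becomes 5
  Position 9 '(': depth becomes 6
  Position 10 ')': depth becomes 5
  Position 11 ')': depth becomes 4
  Position 12 '(': depth becomes 5
  Position 13 ')': depth becomes 4
  Position 14 ')': depth becomes 3
  Position 15 ')': depth becomes 2
  Position 16 ')': depth becomes 1
  Position 17 ')': depth becomes 0
Maximum depth reached: 6

6


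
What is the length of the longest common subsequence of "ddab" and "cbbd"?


LCS of "ddab" and "cbbd"
DP table:
           c    b    b    d
      0    0    0    0    0
  d   0    0    0    0    1
  d   0    0    0    0    1
  a   0    0    0    0    1
  b   0    0    1    1    1
LCS length = dp[4][4] = 1

1


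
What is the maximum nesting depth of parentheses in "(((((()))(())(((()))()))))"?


Input: "(((((()))(())(((()))()))))"
Tracking depth:
  Position 0 '(': depth becomes 1
  Position 1 '(': depth becomes 2
  Position 2 '(': depth becomes 3
  Position 3 '(': depth becomes 4
  Position 4 '(': depth becomes 5
  Position 5 '(': depth becomes 6
  Position 6 ')': depth becomes 5
  Position 7 ')': depth becomes 4
  Position 8 ')': depth becomes 3
  Position 9 '(': depth becomes 4
  Position 10 '(': depth becomes 5
  Position 11 ')': depth becomes 4
  Position 12 ')': depth becomes 3
  Position 13 '(': depth becomes 4
  Position 14 '(': depth becomes 5
  Position 15 '(': depth becomes 6
  Position 16 '(': depth becomes 7
  Position 17 ')': depth becomes 6
  Position 18 ')': depth becomes 5
  Position 19 ')': depth becomes 4
  Position 20 '(': depth becomes 5
  Position 21 ')': depth becomes 4
  Position 22 ')': depth becomes 3
  Position 23 ')': depth becomes 2
  Position 24 ')': depth becomes 1
  Position 25 ')': depth becomes 0
Maximum depth reached: 7

7


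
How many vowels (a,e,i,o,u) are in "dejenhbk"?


Input: dejenhbk
Checking each character:
  'd' at position 0: consonant
  'e' at position 1: vowel (running total: 1)
  'j' at position 2: consonant
  'e' at position 3: vowel (running total: 2)
  'n' at position 4: consonant
  'h' at position 5: consonant
  'b' at position 6: consonant
  'k' at position 7: consonant
Total vowels: 2

2


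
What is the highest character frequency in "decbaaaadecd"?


Input: decbaaaadecd
Character counts:
  'a': 4
  'b': 1
  'c': 2
  'd': 3
  'e': 2
Maximum frequency: 4

4


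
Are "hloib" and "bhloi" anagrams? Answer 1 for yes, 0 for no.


Strings: "hloib", "bhloi"
Sorted first:  bhilo
Sorted second: bhilo
Sorted forms match => anagrams

1


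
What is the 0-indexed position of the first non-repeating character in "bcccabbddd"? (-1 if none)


Input: bcccabbddd
Character frequencies:
  'a': 1
  'b': 3
  'c': 3
  'd': 3
Scanning left to right for freq == 1:
  Position 0 ('b'): freq=3, skip
  Position 1 ('c'): freq=3, skip
  Position 2 ('c'): freq=3, skip
  Position 3 ('c'): freq=3, skip
  Position 4 ('a'): unique! => answer = 4

4


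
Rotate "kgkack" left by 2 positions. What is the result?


Input: "kgkack", rotate left by 2
First 2 characters: "kg"
Remaining characters: "kack"
Concatenate remaining + first: "kack" + "kg" = "kackkg"

kackkg


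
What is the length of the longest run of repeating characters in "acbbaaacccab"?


Input: "acbbaaacccab"
Scanning for longest run:
  Position 1 ('c'): new char, reset run to 1
  Position 2 ('b'): new char, reset run to 1
  Position 3 ('b'): continues run of 'b', length=2
  Position 4 ('a'): new char, reset run to 1
  Position 5 ('a'): continues run of 'a', length=2
  Position 6 ('a'): continues run of 'a', length=3
  Position 7 ('c'): new char, reset run to 1
  Position 8 ('c'): continues run of 'c', length=2
  Position 9 ('c'): continues run of 'c', length=3
  Position 10 ('a'): new char, reset run to 1
  Position 11 ('b'): new char, reset run to 1
Longest run: 'a' with length 3

3


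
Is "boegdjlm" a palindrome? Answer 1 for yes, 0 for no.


Input: boegdjlm
Reversed: mljdgeob
  Compare pos 0 ('b') with pos 7 ('m'): MISMATCH
  Compare pos 1 ('o') with pos 6 ('l'): MISMATCH
  Compare pos 2 ('e') with pos 5 ('j'): MISMATCH
  Compare pos 3 ('g') with pos 4 ('d'): MISMATCH
Result: not a palindrome

0


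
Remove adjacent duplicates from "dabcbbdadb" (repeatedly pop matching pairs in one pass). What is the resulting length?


Input: dabcbbdadb
Stack-based adjacent duplicate removal:
  Read 'd': push. Stack: d
  Read 'a': push. Stack: da
  Read 'b': push. Stack: dab
  Read 'c': push. Stack: dabc
  Read 'b': push. Stack: dabcb
  Read 'b': matches stack top 'b' => pop. Stack: dabc
  Read 'd': push. Stack: dabcd
  Read 'a': push. Stack: dabcda
  Read 'd': push. Stack: dabcdad
  Read 'b': push. Stack: dabcdadb
Final stack: "dabcdadb" (length 8)

8


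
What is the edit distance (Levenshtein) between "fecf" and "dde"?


Computing edit distance: "fecf" -> "dde"
DP table:
           d    d    e
      0    1    2    3
  f   1    1    2    3
  e   2    2    2    2
  c   3    3    3    3
  f   4    4    4    4
Edit distance = dp[4][3] = 4

4


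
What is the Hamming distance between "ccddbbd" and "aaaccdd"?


Comparing "ccddbbd" and "aaaccdd" position by position:
  Position 0: 'c' vs 'a' => differ
  Position 1: 'c' vs 'a' => differ
  Position 2: 'd' vs 'a' => differ
  Position 3: 'd' vs 'c' => differ
  Position 4: 'b' vs 'c' => differ
  Position 5: 'b' vs 'd' => differ
  Position 6: 'd' vs 'd' => same
Total differences (Hamming distance): 6

6


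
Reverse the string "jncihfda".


Input: jncihfda
Reading characters right to left:
  Position 7: 'a'
  Position 6: 'd'
  Position 5: 'f'
  Position 4: 'h'
  Position 3: 'i'
  Position 2: 'c'
  Position 1: 'n'
  Position 0: 'j'
Reversed: adfhicnj

adfhicnj


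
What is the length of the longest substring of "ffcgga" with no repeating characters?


Input: "ffcgga"
Sliding window (track last position of each char):
  Position 0 ('f'): window [0,0] length 1 -- new best
  Position 1 ('f'): repeat (last at 0), move window start to 1
  Position 1 ('f'): window [1,1] length 1
  Position 2 ('c'): window [1,2] length 2 -- new best
  Position 3 ('g'): window [1,3] length 3 -- new best
  Position 4 ('g'): repeat (last at 3), move window start to 4
  Position 4 ('g'): window [4,4] length 1
  Position 5 ('a'): window [4,5] length 2
Longest substring with no repeats: "fcg" with length 3

3


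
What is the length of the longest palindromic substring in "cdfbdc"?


Input: "cdfbdc"
Checking substrings for palindromes:
  No multi-char palindromic substrings found
Longest palindromic substring: "c" with length 1

1


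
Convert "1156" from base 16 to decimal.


Input: "1156" in base 16
Positional expansion:
  Digit '1' (value 1) x 16^3 = 4096
  Digit '1' (value 1) x 16^2 = 256
  Digit '5' (value 5) x 16^1 = 80
  Digit '6' (value 6) x 16^0 = 6
Sum = 4438

4438


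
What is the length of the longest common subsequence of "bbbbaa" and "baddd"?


LCS of "bbbbaa" and "baddd"
DP table:
           b    a    d    d    d
      0    0    0    0    0    0
  b   0    1    1    1    1    1
  b   0    1    1    1    1    1
  b   0    1    1    1    1    1
  b   0    1    1    1    1    1
  a   0    1    2    2    2    2
  a   0    1    2    2    2    2
LCS length = dp[6][5] = 2

2


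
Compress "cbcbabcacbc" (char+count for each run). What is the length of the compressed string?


Input: cbcbabcacbc
Runs:
  'c' x 1 => "c1"
  'b' x 1 => "b1"
  'c' x 1 => "c1"
  'b' x 1 => "b1"
  'a' x 1 => "a1"
  'b' x 1 => "b1"
  'c' x 1 => "c1"
  'a' x 1 => "a1"
  'c' x 1 => "c1"
  'b' x 1 => "b1"
  'c' x 1 => "c1"
Compressed: "c1b1c1b1a1b1c1a1c1b1c1"
Compressed length: 22

22


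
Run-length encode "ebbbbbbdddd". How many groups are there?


Input: ebbbbbbdddd
Scanning for consecutive runs:
  Group 1: 'e' x 1 (positions 0-0)
  Group 2: 'b' x 6 (positions 1-6)
  Group 3: 'd' x 4 (positions 7-10)
Total groups: 3

3


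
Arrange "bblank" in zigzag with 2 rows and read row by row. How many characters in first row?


Zigzag "bblank" into 2 rows:
Placing characters:
  'b' => row 0
  'b' => row 1
  'l' => row 0
  'a' => row 1
  'n' => row 0
  'k' => row 1
Rows:
  Row 0: "bln"
  Row 1: "bak"
First row length: 3

3


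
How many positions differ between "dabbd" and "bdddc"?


Comparing "dabbd" and "bdddc" position by position:
  Position 0: 'd' vs 'b' => DIFFER
  Position 1: 'a' vs 'd' => DIFFER
  Position 2: 'b' vs 'd' => DIFFER
  Position 3: 'b' vs 'd' => DIFFER
  Position 4: 'd' vs 'c' => DIFFER
Positions that differ: 5

5


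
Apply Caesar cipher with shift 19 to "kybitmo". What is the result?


Caesar cipher: shift "kybitmo" by 19
  'k' (pos 10) + 19 = pos 3 = 'd'
  'y' (pos 24) + 19 = pos 17 = 'r'
  'b' (pos 1) + 19 = pos 20 = 'u'
  'i' (pos 8) + 19 = pos 1 = 'b'
  't' (pos 19) + 19 = pos 12 = 'm'
  'm' (pos 12) + 19 = pos 5 = 'f'
  'o' (pos 14) + 19 = pos 7 = 'h'
Result: drubmfh

drubmfh


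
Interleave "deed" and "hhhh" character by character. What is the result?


Interleaving "deed" and "hhhh":
  Position 0: 'd' from first, 'h' from second => "dh"
  Position 1: 'e' from first, 'h' from second => "eh"
  Position 2: 'e' from first, 'h' from second => "eh"
  Position 3: 'd' from first, 'h' from second => "dh"
Result: dhehehdh

dhehehdh


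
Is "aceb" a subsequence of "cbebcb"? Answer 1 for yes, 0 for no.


Check if "aceb" is a subsequence of "cbebcb"
Greedy scan:
  Position 0 ('c'): no match needed
  Position 1 ('b'): no match needed
  Position 2 ('e'): no match needed
  Position 3 ('b'): no match needed
  Position 4 ('c'): no match needed
  Position 5 ('b'): no match needed
Only matched 0/4 characters => not a subsequence

0


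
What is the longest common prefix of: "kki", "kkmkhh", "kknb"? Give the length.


Words: kki, kkmkhh, kknb
  Position 0: all 'k' => match
  Position 1: all 'k' => match
  Position 2: ('i', 'm', 'n') => mismatch, stop
LCP = "kk" (length 2)

2


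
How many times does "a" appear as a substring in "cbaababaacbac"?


Searching for "a" in "cbaababaacbac"
Scanning each position:
  Position 0: "c" => no
  Position 1: "b" => no
  Position 2: "a" => MATCH
  Position 3: "a" => MATCH
  Position 4: "b" => no
  Position 5: "a" => MATCH
  Position 6: "b" => no
  Position 7: "a" => MATCH
  Position 8: "a" => MATCH
  Position 9: "c" => no
  Position 10: "b" => no
  Position 11: "a" => MATCH
  Position 12: "c" => no
Total occurrences: 6

6


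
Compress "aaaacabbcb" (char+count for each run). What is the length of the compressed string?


Input: aaaacabbcb
Runs:
  'a' x 4 => "a4"
  'c' x 1 => "c1"
  'a' x 1 => "a1"
  'b' x 2 => "b2"
  'c' x 1 => "c1"
  'b' x 1 => "b1"
Compressed: "a4c1a1b2c1b1"
Compressed length: 12

12


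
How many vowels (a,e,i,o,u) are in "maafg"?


Input: maafg
Checking each character:
  'm' at position 0: consonant
  'a' at position 1: vowel (running total: 1)
  'a' at position 2: vowel (running total: 2)
  'f' at position 3: consonant
  'g' at position 4: consonant
Total vowels: 2

2


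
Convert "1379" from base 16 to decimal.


Input: "1379" in base 16
Positional expansion:
  Digit '1' (value 1) x 16^3 = 4096
  Digit '3' (value 3) x 16^2 = 768
  Digit '7' (value 7) x 16^1 = 112
  Digit '9' (value 9) x 16^0 = 9
Sum = 4985

4985


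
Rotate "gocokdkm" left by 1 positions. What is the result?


Input: "gocokdkm", rotate left by 1
First 1 characters: "g"
Remaining characters: "ocokdkm"
Concatenate remaining + first: "ocokdkm" + "g" = "ocokdkmg"

ocokdkmg


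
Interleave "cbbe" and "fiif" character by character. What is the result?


Interleaving "cbbe" and "fiif":
  Position 0: 'c' from first, 'f' from second => "cf"
  Position 1: 'b' from first, 'i' from second => "bi"
  Position 2: 'b' from first, 'i' from second => "bi"
  Position 3: 'e' from first, 'f' from second => "ef"
Result: cfbibief

cfbibief


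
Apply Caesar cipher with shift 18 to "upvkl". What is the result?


Caesar cipher: shift "upvkl" by 18
  'u' (pos 20) + 18 = pos 12 = 'm'
  'p' (pos 15) + 18 = pos 7 = 'h'
  'v' (pos 21) + 18 = pos 13 = 'n'
  'k' (pos 10) + 18 = pos 2 = 'c'
  'l' (pos 11) + 18 = pos 3 = 'd'
Result: mhncd

mhncd


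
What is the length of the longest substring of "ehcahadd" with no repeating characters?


Input: "ehcahadd"
Sliding window (track last position of each char):
  Position 0 ('e'): window [0,0] length 1 -- new best
  Position 1 ('h'): window [0,1] length 2 -- new best
  Position 2 ('c'): window [0,2] length 3 -- new best
  Position 3 ('a'): window [0,3] length 4 -- new best
  Position 4 ('h'): repeat (last at 1), move window start to 2
  Position 4 ('h'): window [2,4] length 3
  Position 5 ('a'): repeat (last at 3), move window start to 4
  Position 5 ('a'): window [4,5] length 2
  Position 6 ('d'): window [4,6] length 3
  Position 7 ('d'): repeat (last at 6), move window start to 7
  Position 7 ('d'): window [7,7] length 1
Longest substring with no repeats: "ehca" with length 4

4


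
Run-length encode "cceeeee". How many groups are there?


Input: cceeeee
Scanning for consecutive runs:
  Group 1: 'c' x 2 (positions 0-1)
  Group 2: 'e' x 5 (positions 2-6)
Total groups: 2

2


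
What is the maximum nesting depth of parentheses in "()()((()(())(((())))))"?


Input: "()()((()(())(((())))))"
Tracking depth:
  Position 0 '(': depth becomes 1
  Position 1 ')': depth becomes 0
  Position 2 '(': depth becomes 1
  Position 3 ')': depth becomes 0
  Position 4 '(': depth becomes 1
  Position 5 '(': depth becomes 2
  Position 6 '(': depth becomes 3
  Position 7 ')': depth becomes 2
  Position 8 '(': depth becomes 3
  Position 9 '(': depth becomes 4
  Position 10 ')': depth becomes 3
  Position 11 ')': depth becomes 2
  Position 12 '(': depth becomes 3
  Position 13 '(': depth becomes 4
  Position 14 '(': depth becomes 5
  Position 15 '(': depth becomes 6
  Position 16 ')': depth becomes 5
  Position 17 ')': depth becomes 4
  Position 18 ')': depth becomes 3
  Position 19 ')': depth becomes 2
  Position 20 ')': depth becomes 1
  Position 21 ')': depth becomes 0
Maximum depth reached: 6

6


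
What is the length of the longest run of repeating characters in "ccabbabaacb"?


Input: "ccabbabaacb"
Scanning for longest run:
  Position 1 ('c'): continues run of 'c', length=2
  Position 2 ('a'): new char, reset run to 1
  Position 3 ('b'): new char, reset run to 1
  Position 4 ('b'): continues run of 'b', length=2
  Position 5 ('a'): new char, reset run to 1
  Position 6 ('b'): new char, reset run to 1
  Position 7 ('a'): new char, reset run to 1
  Position 8 ('a'): continues run of 'a', length=2
  Position 9 ('c'): new char, reset run to 1
  Position 10 ('b'): new char, reset run to 1
Longest run: 'c' with length 2

2


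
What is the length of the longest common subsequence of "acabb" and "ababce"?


LCS of "acabb" and "ababce"
DP table:
           a    b    a    b    c    e
      0    0    0    0    0    0    0
  a   0    1    1    1    1    1    1
  c   0    1    1    1    1    2    2
  a   0    1    1    2    2    2    2
  b   0    1    2    2    3    3    3
  b   0    1    2    2    3    3    3
LCS length = dp[5][6] = 3

3


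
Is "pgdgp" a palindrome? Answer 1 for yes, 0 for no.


Input: pgdgp
Reversed: pgdgp
  Compare pos 0 ('p') with pos 4 ('p'): match
  Compare pos 1 ('g') with pos 3 ('g'): match
Result: palindrome

1


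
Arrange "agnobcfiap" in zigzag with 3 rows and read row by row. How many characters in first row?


Zigzag "agnobcfiap" into 3 rows:
Placing characters:
  'a' => row 0
  'g' => row 1
  'n' => row 2
  'o' => row 1
  'b' => row 0
  'c' => row 1
  'f' => row 2
  'i' => row 1
  'a' => row 0
  'p' => row 1
Rows:
  Row 0: "aba"
  Row 1: "gocip"
  Row 2: "nf"
First row length: 3

3


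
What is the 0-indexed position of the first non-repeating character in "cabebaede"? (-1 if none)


Input: cabebaede
Character frequencies:
  'a': 2
  'b': 2
  'c': 1
  'd': 1
  'e': 3
Scanning left to right for freq == 1:
  Position 0 ('c'): unique! => answer = 0

0


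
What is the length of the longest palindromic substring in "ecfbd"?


Input: "ecfbd"
Checking substrings for palindromes:
  No multi-char palindromic substrings found
Longest palindromic substring: "e" with length 1

1


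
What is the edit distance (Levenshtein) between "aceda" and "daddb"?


Computing edit distance: "aceda" -> "daddb"
DP table:
           d    a    d    d    b
      0    1    2    3    4    5
  a   1    1    1    2    3    4
  c   2    2    2    2    3    4
  e   3    3    3    3    3    4
  d   4    3    4    3    3    4
  a   5    4    3    4    4    4
Edit distance = dp[5][5] = 4

4


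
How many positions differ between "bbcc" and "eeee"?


Comparing "bbcc" and "eeee" position by position:
  Position 0: 'b' vs 'e' => DIFFER
  Position 1: 'b' vs 'e' => DIFFER
  Position 2: 'c' vs 'e' => DIFFER
  Position 3: 'c' vs 'e' => DIFFER
Positions that differ: 4

4


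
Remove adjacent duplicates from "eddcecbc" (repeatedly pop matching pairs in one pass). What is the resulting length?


Input: eddcecbc
Stack-based adjacent duplicate removal:
  Read 'e': push. Stack: e
  Read 'd': push. Stack: ed
  Read 'd': matches stack top 'd' => pop. Stack: e
  Read 'c': push. Stack: ec
  Read 'e': push. Stack: ece
  Read 'c': push. Stack: ecec
  Read 'b': push. Stack: ececb
  Read 'c': push. Stack: ececbc
Final stack: "ececbc" (length 6)

6


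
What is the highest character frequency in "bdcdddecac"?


Input: bdcdddecac
Character counts:
  'a': 1
  'b': 1
  'c': 3
  'd': 4
  'e': 1
Maximum frequency: 4

4


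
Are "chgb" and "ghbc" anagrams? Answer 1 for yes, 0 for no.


Strings: "chgb", "ghbc"
Sorted first:  bcgh
Sorted second: bcgh
Sorted forms match => anagrams

1


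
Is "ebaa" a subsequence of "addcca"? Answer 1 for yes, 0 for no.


Check if "ebaa" is a subsequence of "addcca"
Greedy scan:
  Position 0 ('a'): no match needed
  Position 1 ('d'): no match needed
  Position 2 ('d'): no match needed
  Position 3 ('c'): no match needed
  Position 4 ('c'): no match needed
  Position 5 ('a'): no match needed
Only matched 0/4 characters => not a subsequence

0


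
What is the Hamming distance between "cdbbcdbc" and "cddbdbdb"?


Comparing "cdbbcdbc" and "cddbdbdb" position by position:
  Position 0: 'c' vs 'c' => same
  Position 1: 'd' vs 'd' => same
  Position 2: 'b' vs 'd' => differ
  Position 3: 'b' vs 'b' => same
  Position 4: 'c' vs 'd' => differ
  Position 5: 'd' vs 'b' => differ
  Position 6: 'b' vs 'd' => differ
  Position 7: 'c' vs 'b' => differ
Total differences (Hamming distance): 5

5


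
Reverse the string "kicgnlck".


Input: kicgnlck
Reading characters right to left:
  Position 7: 'k'
  Position 6: 'c'
  Position 5: 'l'
  Position 4: 'n'
  Position 3: 'g'
  Position 2: 'c'
  Position 1: 'i'
  Position 0: 'k'
Reversed: kclngcik

kclngcik


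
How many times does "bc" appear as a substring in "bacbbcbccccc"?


Searching for "bc" in "bacbbcbccccc"
Scanning each position:
  Position 0: "ba" => no
  Position 1: "ac" => no
  Position 2: "cb" => no
  Position 3: "bb" => no
  Position 4: "bc" => MATCH
  Position 5: "cb" => no
  Position 6: "bc" => MATCH
  Position 7: "cc" => no
  Position 8: "cc" => no
  Position 9: "cc" => no
  Position 10: "cc" => no
Total occurrences: 2

2


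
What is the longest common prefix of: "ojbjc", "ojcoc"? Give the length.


Words: ojbjc, ojcoc
  Position 0: all 'o' => match
  Position 1: all 'j' => match
  Position 2: ('b', 'c') => mismatch, stop
LCP = "oj" (length 2)

2


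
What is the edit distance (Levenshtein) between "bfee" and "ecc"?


Computing edit distance: "bfee" -> "ecc"
DP table:
           e    c    c
      0    1    2    3
  b   1    1    2    3
  f   2    2    2    3
  e   3    2    3    3
  e   4    3    3    4
Edit distance = dp[4][3] = 4

4


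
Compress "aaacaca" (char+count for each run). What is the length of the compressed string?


Input: aaacaca
Runs:
  'a' x 3 => "a3"
  'c' x 1 => "c1"
  'a' x 1 => "a1"
  'c' x 1 => "c1"
  'a' x 1 => "a1"
Compressed: "a3c1a1c1a1"
Compressed length: 10

10


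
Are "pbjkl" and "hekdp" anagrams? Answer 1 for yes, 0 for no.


Strings: "pbjkl", "hekdp"
Sorted first:  bjklp
Sorted second: dehkp
Differ at position 0: 'b' vs 'd' => not anagrams

0
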